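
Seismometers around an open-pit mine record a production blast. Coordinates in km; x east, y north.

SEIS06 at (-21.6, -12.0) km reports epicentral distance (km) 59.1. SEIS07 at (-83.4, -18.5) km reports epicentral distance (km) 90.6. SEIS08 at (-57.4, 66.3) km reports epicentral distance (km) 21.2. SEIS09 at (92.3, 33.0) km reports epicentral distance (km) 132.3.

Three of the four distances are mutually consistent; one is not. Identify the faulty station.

SEIS06

Solve using three stations at a time. Using SEIS07, SEIS08, SEIS09 (subtract circle equations pairwise → linear system) gives (x, y) ≈ (-37.3, 59.5).
Distances from that point to each station vs reported:
  SEIS06: calculated 73.2 vs reported 59.1 → residual 14.1 km
  SEIS07: calculated 90.6 vs reported 90.6 → residual 0.0 km
  SEIS08: calculated 21.2 vs reported 21.2 → residual 0.0 km
  SEIS09: calculated 132.3 vs reported 132.3 → residual 0.0 km
SEIS07, SEIS08, SEIS09 are mutually consistent (residuals ≈ 0); SEIS06 is off by 14.1 km.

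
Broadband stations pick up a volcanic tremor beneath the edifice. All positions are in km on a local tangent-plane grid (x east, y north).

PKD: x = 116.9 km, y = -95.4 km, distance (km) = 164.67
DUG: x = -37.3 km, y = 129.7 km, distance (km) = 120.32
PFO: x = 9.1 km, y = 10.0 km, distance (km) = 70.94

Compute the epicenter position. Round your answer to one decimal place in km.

Circle about each station: (x − 116.9)² + (y + 95.4)² = 164.67²; (x + 37.3)² + (y − 129.7)² = 120.32²; (x − 9.1)² + (y − 10.0)² = 70.94².
Subtracting the PKD equation from the DUG and PFO equations removes the quadratic terms:
-308.4 x + 450.2 y = 8085.92
-215.6 x + 210.8 y = -500.23
Solving the 2×2 system: x ≈ 60.2, y ≈ 59.2 km.

x ≈ 60.2 km, y ≈ 59.2 km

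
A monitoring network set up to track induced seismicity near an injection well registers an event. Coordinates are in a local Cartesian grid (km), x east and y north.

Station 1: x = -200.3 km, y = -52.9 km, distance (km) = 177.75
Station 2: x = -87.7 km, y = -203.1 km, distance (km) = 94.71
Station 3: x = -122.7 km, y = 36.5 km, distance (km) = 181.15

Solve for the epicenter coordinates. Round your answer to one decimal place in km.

(-37.0, -123.1)

Circle about each station: (x + 200.3)² + (y + 52.9)² = 177.75²; (x + 87.7)² + (y + 203.1)² = 94.71²; (x + 122.7)² + (y − 36.5)² = 181.15².
Subtracting the Station 1 equation from the Station 2 and Station 3 equations removes the quadratic terms:
225.2 x − 300.4 y = 28647.48
155.2 x + 178.8 y = -27751.22
Solving the 2×2 system: x ≈ -37.0, y ≈ -123.1 km.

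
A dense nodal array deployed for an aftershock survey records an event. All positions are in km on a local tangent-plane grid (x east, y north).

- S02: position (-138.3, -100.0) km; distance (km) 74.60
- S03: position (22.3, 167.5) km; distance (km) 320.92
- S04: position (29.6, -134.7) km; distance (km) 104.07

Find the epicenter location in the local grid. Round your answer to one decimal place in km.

Circle about each station: (x + 138.3)² + (y + 100.0)² = 74.60²; (x − 22.3)² + (y − 167.5)² = 320.92²; (x − 29.6)² + (y + 134.7)² = 104.07².
Subtracting the S02 equation from the S03 and S04 equations removes the quadratic terms:
321.2 x + 535.0 y = -97997.84
335.8 x − 69.4 y = -15372.04
Solving the 2×2 system: x ≈ -74.4, y ≈ -138.5 km.

-74.4 km east, -138.5 km north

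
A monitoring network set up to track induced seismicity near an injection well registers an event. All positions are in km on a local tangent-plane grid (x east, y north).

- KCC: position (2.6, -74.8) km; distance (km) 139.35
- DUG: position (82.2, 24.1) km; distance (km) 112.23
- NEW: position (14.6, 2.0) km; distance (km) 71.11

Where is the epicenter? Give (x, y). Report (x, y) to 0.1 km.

-23.4 km east, 62.1 km north

Circle about each station: (x − 2.6)² + (y + 74.8)² = 139.35²; (x − 82.2)² + (y − 24.1)² = 112.23²; (x − 14.6)² + (y − 2.0)² = 71.11².
Subtracting the KCC equation from the DUG and NEW equations removes the quadratic terms:
159.2 x + 197.8 y = 8558.70
24.0 x + 153.6 y = 8977.15
Solving the 2×2 system: x ≈ -23.4, y ≈ 62.1 km.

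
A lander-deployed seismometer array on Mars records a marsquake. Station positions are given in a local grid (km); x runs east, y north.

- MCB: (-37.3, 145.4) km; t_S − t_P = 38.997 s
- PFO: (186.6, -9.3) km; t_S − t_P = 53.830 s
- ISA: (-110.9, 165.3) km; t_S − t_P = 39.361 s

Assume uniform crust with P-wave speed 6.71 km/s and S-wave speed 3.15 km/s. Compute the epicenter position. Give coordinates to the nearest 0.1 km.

Distance from S−P lag: d = Δt · v_P v_S / (v_P − v_S) = Δt · (6.71·3.15)/(6.71−3.15) ≈ 5.9372·Δt.
So d_MCB = 231.53, d_PFO = 319.60, d_ISA = 233.69 km.
Circle about each station: (x + 37.3)² + (y − 145.4)² = 231.53²; (x − 186.6)² + (y + 9.3)² = 319.60²; (x + 110.9)² + (y − 165.3)² = 233.69².
Subtracting the MCB equation from the PFO and ISA equations removes the quadratic terms:
447.8 x − 309.4 y = -36164.42
-147.2 x + 39.8 y = 16085.57
Solving the 2×2 system: x ≈ -127.6, y ≈ -67.8 km.
Check against MCB (with the unrounded x, y): √((x + 37.3)²+(y − 145.4)²) = 231.55 ≈ 231.53 km. ✓

-127.6 km east, -67.8 km north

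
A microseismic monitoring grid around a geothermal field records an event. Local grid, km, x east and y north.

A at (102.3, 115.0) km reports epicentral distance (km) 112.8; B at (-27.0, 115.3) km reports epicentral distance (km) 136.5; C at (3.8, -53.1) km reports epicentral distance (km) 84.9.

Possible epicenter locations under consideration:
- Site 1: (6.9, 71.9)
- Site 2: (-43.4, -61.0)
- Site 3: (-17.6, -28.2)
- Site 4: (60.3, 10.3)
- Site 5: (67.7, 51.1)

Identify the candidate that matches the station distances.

For each candidate, compare |candidate − station| to the reported distance:
Site 1: residuals A 8.1, B 81.4, C 40.1 → max 81.4 km
Site 2: residuals A 115.7, B 40.6, C 37.0 → max 115.7 km
Site 3: residuals A 74.0, B 7.3, C 52.1 → max 74.0 km
Site 4: residuals A 0.0, B 0.1, C 0.0 → max 0.1 km
Site 5: residuals A 40.1, B 22.1, C 37.3 → max 40.1 km
Only Site 4 has all residuals ≈ 0.

Site 4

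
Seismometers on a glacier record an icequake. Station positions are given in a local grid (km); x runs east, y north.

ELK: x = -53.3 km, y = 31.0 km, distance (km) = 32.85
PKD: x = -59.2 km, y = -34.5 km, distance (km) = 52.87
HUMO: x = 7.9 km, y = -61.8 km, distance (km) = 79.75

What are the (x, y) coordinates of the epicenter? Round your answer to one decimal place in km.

-29.0 km east, 8.9 km north

Circle about each station: (x + 53.3)² + (y − 31.0)² = 32.85²; (x + 59.2)² + (y + 34.5)² = 52.87²; (x − 7.9)² + (y + 61.8)² = 79.75².
Subtracting pairs of circle equations eliminates x²+y² and gives linear equations (the radical axes):
-11.8 x − 131.0 y = -823.11
122.4 x − 185.6 y = -5201.18
Solving the 2×2 system: x ≈ -29.0, y ≈ 8.9 km.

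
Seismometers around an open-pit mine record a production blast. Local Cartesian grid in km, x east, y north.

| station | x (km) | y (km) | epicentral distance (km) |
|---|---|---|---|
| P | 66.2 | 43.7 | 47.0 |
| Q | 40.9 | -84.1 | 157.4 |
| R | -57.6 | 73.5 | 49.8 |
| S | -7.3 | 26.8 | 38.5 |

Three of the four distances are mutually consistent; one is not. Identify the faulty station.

P

Solve using three stations at a time. Using Q, R, S (subtract circle equations pairwise → linear system) gives (x, y) ≈ (-8.3, 65.4).
Distances from that point to each station vs reported:
  P: calculated 77.6 vs reported 47.0 → residual 30.6 km
  Q: calculated 157.4 vs reported 157.4 → residual 0.0 km
  R: calculated 49.9 vs reported 49.8 → residual 0.1 km
  S: calculated 38.7 vs reported 38.5 → residual 0.2 km
Q, R, S are mutually consistent (residuals ≈ 0); P is off by 30.6 km.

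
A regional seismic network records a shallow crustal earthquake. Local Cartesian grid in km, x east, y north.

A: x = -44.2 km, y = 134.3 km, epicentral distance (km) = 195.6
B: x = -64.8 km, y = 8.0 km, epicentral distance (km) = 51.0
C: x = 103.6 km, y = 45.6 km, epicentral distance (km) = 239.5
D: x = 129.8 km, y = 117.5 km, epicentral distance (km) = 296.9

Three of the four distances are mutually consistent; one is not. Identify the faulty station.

B

Solve using three stations at a time. Using A, C, D (subtract circle equations pairwise → linear system) gives (x, y) ≈ (-117.3, -47.3).
Distances from that point to each station vs reported:
  A: calculated 195.8 vs reported 195.6 → residual 0.2 km
  B: calculated 76.2 vs reported 51.0 → residual 25.2 km
  C: calculated 239.6 vs reported 239.5 → residual 0.1 km
  D: calculated 297.0 vs reported 296.9 → residual 0.1 km
A, C, D are mutually consistent (residuals ≈ 0); B is off by 25.2 km.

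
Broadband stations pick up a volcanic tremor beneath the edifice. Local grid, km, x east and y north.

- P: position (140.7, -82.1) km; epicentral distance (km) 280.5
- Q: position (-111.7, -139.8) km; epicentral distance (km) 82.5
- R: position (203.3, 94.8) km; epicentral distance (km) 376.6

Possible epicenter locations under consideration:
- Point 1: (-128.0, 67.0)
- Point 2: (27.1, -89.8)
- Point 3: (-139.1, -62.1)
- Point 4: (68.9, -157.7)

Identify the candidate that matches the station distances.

For each candidate, compare |candidate − station| to the reported distance:
Point 1: residuals P 26.8, Q 124.9, R 44.1 → max 124.9 km
Point 2: residuals P 166.6, Q 65.0, R 121.4 → max 166.6 km
Point 3: residuals P 0.0, Q 0.1, R 0.0 → max 0.1 km
Point 4: residuals P 176.2, Q 99.0, R 90.6 → max 176.2 km
Only Point 3 has all residuals ≈ 0.

Point 3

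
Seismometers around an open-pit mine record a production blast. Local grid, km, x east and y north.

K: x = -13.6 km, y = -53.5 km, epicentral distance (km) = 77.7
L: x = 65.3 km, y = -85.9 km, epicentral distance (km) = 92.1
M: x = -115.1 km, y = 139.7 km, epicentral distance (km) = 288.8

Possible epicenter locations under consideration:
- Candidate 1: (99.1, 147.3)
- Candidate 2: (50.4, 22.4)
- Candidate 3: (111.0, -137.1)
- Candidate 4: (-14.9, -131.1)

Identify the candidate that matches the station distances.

For each candidate, compare |candidate − station| to the reported distance:
Candidate 1: residuals K 152.6, L 143.5, M 74.5 → max 152.6 km
Candidate 2: residuals K 21.6, L 17.2, M 85.9 → max 85.9 km
Candidate 3: residuals K 72.3, L 23.5, M 68.6 → max 72.3 km
Candidate 4: residuals K 0.1, L 0.0, M 0.1 → max 0.1 km
Only Candidate 4 has all residuals ≈ 0.

Candidate 4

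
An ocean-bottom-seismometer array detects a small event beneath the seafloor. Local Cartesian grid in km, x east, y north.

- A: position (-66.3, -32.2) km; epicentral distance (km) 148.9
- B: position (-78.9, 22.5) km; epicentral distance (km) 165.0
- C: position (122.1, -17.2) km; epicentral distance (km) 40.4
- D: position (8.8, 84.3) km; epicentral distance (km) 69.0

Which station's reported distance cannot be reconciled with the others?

D

Solve using three stations at a time. Using A, B, C (subtract circle equations pairwise → linear system) gives (x, y) ≈ (81.7, -15.5).
Distances from that point to each station vs reported:
  A: calculated 148.9 vs reported 148.9 → residual 0.0 km
  B: calculated 165.0 vs reported 165.0 → residual 0.0 km
  C: calculated 40.5 vs reported 40.4 → residual 0.1 km
  D: calculated 123.6 vs reported 69.0 → residual 54.6 km
A, B, C are mutually consistent (residuals ≈ 0); D is off by 54.6 km.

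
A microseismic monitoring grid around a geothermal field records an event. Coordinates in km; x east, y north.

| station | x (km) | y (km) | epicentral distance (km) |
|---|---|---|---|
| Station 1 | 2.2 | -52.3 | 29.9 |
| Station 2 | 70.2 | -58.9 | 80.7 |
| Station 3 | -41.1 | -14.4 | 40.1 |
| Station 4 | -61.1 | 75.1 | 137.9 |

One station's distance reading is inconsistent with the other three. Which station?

Solve using three stations at a time. Using Station 1, Station 2, Station 3 (subtract circle equations pairwise → linear system) gives (x, y) ≈ (-1.9, -22.7).
Distances from that point to each station vs reported:
  Station 1: calculated 29.8 vs reported 29.9 → residual 0.1 km
  Station 2: calculated 80.7 vs reported 80.7 → residual 0.0 km
  Station 3: calculated 40.1 vs reported 40.1 → residual 0.0 km
  Station 4: calculated 114.3 vs reported 137.9 → residual 23.6 km
Station 1, Station 2, Station 3 are mutually consistent (residuals ≈ 0); Station 4 is off by 23.6 km.

Station 4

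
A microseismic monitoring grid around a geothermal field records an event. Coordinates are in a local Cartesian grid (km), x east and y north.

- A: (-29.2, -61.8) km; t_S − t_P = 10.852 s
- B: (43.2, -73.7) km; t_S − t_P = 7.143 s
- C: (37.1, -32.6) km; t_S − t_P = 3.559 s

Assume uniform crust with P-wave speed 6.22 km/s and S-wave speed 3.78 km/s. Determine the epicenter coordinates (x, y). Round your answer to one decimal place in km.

Distance from S−P lag: d = Δt · v_P v_S / (v_P − v_S) = Δt · (6.22·3.78)/(6.22−3.78) ≈ 9.6359·Δt.
So d_A = 104.57, d_B = 68.83, d_C = 34.29 km.
Circle about each station: (x + 29.2)² + (y + 61.8)² = 104.57²; (x − 43.2)² + (y + 73.7)² = 68.83²; (x − 37.1)² + (y + 32.6)² = 34.29².
Subtracting pairs of circle equations eliminates x²+y² and gives linear equations (the radical axes):
144.8 x − 23.8 y = 8823.37
132.6 x + 58.4 y = 7526.37
Solving the 2×2 system: x ≈ 59.8, y ≈ -6.9 km.

(59.8, -6.9)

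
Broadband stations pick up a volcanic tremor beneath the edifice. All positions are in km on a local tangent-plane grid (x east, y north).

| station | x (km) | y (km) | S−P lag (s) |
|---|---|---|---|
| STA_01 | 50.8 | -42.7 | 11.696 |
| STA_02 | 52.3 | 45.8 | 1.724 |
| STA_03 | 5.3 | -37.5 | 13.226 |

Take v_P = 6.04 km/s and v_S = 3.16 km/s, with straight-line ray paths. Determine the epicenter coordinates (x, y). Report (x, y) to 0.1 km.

Distance from S−P lag: d = Δt · v_P v_S / (v_P − v_S) = Δt · (6.04·3.16)/(6.04−3.16) ≈ 6.6272·Δt.
So d_STA_01 = 77.51, d_STA_02 = 11.43, d_STA_03 = 87.65 km.
Circle about each station: (x − 50.8)² + (y + 42.7)² = 77.51²; (x − 52.3)² + (y − 45.8)² = 11.43²; (x − 5.3)² + (y + 37.5)² = 87.65².
Subtracting pairs of circle equations eliminates x²+y² and gives linear equations (the radical axes):
3.0 x + 177.0 y = 6306.16
-91.0 x + 10.4 y = -4644.31
Solving the 2×2 system: x ≈ 55.0, y ≈ 34.7 km.

55.0 km east, 34.7 km north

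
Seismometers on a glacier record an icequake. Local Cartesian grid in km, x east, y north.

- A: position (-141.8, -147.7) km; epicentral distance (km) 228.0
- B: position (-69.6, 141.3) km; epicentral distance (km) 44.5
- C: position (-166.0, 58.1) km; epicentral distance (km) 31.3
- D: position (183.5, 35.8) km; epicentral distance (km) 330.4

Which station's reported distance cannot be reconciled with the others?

B

Solve using three stations at a time. Using A, C, D (subtract circle equations pairwise → linear system) gives (x, y) ≈ (-143.9, 80.3).
Distances from that point to each station vs reported:
  A: calculated 228.0 vs reported 228.0 → residual 0.0 km
  B: calculated 96.1 vs reported 44.5 → residual 51.6 km
  C: calculated 31.3 vs reported 31.3 → residual 0.0 km
  D: calculated 330.4 vs reported 330.4 → residual 0.0 km
A, C, D are mutually consistent (residuals ≈ 0); B is off by 51.6 km.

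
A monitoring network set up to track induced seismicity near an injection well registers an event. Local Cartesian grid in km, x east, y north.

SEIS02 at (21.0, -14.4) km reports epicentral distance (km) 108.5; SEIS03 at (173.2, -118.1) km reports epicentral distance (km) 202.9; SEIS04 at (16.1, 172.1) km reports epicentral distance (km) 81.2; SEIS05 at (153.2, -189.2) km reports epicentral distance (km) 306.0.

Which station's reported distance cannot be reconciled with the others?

Solve using three stations at a time. Using SEIS02, SEIS04, SEIS05 (subtract circle equations pairwise → linear system) gives (x, y) ≈ (35.3, 93.2).
Distances from that point to each station vs reported:
  SEIS02: calculated 108.5 vs reported 108.5 → residual 0.0 km
  SEIS03: calculated 252.3 vs reported 202.9 → residual 49.4 km
  SEIS04: calculated 81.2 vs reported 81.2 → residual 0.0 km
  SEIS05: calculated 306.0 vs reported 306.0 → residual 0.0 km
SEIS02, SEIS04, SEIS05 are mutually consistent (residuals ≈ 0); SEIS03 is off by 49.4 km.

SEIS03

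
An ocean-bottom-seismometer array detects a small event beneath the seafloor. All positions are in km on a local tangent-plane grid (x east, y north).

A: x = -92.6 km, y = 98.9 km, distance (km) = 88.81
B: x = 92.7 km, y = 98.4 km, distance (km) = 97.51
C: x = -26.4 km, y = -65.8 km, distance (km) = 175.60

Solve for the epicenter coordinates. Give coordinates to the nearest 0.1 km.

-4.3 km east, 108.4 km north

Circle about each station: (x + 92.6)² + (y − 98.9)² = 88.81²; (x − 92.7)² + (y − 98.4)² = 97.51²; (x + 26.4)² + (y + 65.8)² = 175.60².
Subtracting the A equation from the B and C equations removes the quadratic terms:
370.6 x − 1.0 y = -1701.10
132.4 x − 329.4 y = -36277.51
Solving the 2×2 system: x ≈ -4.3, y ≈ 108.4 km.
Check against A (with the unrounded x, y): √((x + 92.6)²+(y − 98.9)²) = 88.81 ≈ 88.81 km. ✓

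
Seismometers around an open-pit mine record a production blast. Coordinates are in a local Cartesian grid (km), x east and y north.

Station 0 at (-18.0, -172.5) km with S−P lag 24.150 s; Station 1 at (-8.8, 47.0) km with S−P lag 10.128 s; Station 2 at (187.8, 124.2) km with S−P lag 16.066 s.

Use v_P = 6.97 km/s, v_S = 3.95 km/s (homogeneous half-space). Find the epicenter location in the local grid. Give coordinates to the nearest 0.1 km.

(80.7, 24.3)

Distance from S−P lag: d = Δt · v_P v_S / (v_P − v_S) = Δt · (6.97·3.95)/(6.97−3.95) ≈ 9.1164·Δt.
So d_Station 0 = 220.16, d_Station 1 = 92.33, d_Station 2 = 146.46 km.
Circle about each station: (x + 18.0)² + (y + 172.5)² = 220.16²; (x + 8.8)² + (y − 47.0)² = 92.33²; (x − 187.8)² + (y − 124.2)² = 146.46².
Subtracting the Station 0 equation from the Station 1 and Station 2 equations removes the quadratic terms:
18.4 x + 439.0 y = 12151.79
411.6 x + 593.4 y = 47634.12
Solving the 2×2 system: x ≈ 80.7, y ≈ 24.3 km.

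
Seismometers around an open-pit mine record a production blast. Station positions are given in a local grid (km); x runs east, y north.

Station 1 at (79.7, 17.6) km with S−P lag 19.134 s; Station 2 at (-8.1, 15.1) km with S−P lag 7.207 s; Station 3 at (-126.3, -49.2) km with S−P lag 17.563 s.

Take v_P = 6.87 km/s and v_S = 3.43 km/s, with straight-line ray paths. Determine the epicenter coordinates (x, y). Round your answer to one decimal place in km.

x ≈ -48.9 km, y ≈ 42.9 km

Distance from S−P lag: d = Δt · v_P v_S / (v_P − v_S) = Δt · (6.87·3.43)/(6.87−3.43) ≈ 6.8500·Δt.
So d_Station 1 = 131.07, d_Station 2 = 49.37, d_Station 3 = 120.31 km.
Circle about each station: (x − 79.7)² + (y − 17.6)² = 131.07²; (x + 8.1)² + (y − 15.1)² = 49.37²; (x + 126.3)² + (y + 49.2)² = 120.31².
Subtracting the Station 1 equation from the Station 2 and Station 3 equations removes the quadratic terms:
-175.6 x − 5.0 y = 8373.72
-412.0 x − 133.6 y = 14415.33
Solving the 2×2 system: x ≈ -48.9, y ≈ 42.9 km.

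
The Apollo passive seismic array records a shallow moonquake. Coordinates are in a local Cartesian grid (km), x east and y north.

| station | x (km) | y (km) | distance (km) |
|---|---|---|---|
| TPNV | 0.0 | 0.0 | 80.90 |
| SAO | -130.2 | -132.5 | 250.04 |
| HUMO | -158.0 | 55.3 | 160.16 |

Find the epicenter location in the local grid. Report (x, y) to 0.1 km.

Circle about each station: x² + y² = 80.90²; (x + 130.2)² + (y + 132.5)² = 250.04²; (x + 158.0)² + (y − 55.3)² = 160.16².
Subtracting the TPNV equation from the SAO and HUMO equations removes the quadratic terms:
-260.4 x − 265.0 y = -21466.90
-316.0 x + 110.6 y = 8915.67
Solving the 2×2 system: x ≈ 0.1, y ≈ 80.9 km.

0.1 km east, 80.9 km north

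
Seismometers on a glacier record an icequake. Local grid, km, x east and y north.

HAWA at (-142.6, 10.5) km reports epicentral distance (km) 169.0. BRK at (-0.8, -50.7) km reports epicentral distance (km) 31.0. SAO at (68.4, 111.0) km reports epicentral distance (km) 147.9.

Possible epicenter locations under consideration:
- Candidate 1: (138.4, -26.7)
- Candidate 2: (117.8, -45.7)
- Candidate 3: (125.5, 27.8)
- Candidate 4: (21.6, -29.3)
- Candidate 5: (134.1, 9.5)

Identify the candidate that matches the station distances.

Candidate 4

For each candidate, compare |candidate − station| to the reported distance:
Candidate 1: residuals HAWA 114.5, BRK 110.3, SAO 6.6 → max 114.5 km
Candidate 2: residuals HAWA 97.4, BRK 87.7, SAO 16.4 → max 97.4 km
Candidate 3: residuals HAWA 99.7, BRK 117.7, SAO 47.0 → max 117.7 km
Candidate 4: residuals HAWA 0.0, BRK 0.0, SAO 0.0 → max 0.0 km
Candidate 5: residuals HAWA 107.7, BRK 116.7, SAO 27.0 → max 116.7 km
Only Candidate 4 has all residuals ≈ 0.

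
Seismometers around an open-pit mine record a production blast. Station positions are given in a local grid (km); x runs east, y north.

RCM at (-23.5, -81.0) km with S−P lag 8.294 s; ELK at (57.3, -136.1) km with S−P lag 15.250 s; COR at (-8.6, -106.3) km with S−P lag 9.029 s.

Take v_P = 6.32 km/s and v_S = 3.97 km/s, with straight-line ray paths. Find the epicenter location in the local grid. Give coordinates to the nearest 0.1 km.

-104.4 km east, -117.0 km north

Distance from S−P lag: d = Δt · v_P v_S / (v_P − v_S) = Δt · (6.32·3.97)/(6.32−3.97) ≈ 10.6768·Δt.
So d_RCM = 88.55, d_ELK = 162.82, d_COR = 96.40 km.
Circle about each station: (x + 23.5)² + (y + 81.0)² = 88.55²; (x − 57.3)² + (y + 136.1)² = 162.82²; (x + 8.6)² + (y + 106.3)² = 96.40².
Subtracting pairs of circle equations eliminates x²+y² and gives linear equations (the radical axes):
161.6 x − 110.2 y = -3976.00
29.8 x − 50.6 y = 2808.54
Solving the 2×2 system: x ≈ -104.4, y ≈ -117.0 km.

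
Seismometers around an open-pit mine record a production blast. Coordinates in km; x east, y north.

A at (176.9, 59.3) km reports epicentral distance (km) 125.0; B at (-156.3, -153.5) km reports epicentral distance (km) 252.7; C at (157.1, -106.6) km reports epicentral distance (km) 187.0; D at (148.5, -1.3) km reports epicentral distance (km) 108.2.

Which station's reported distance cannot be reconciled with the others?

Solve using three stations at a time. Using A, C, D (subtract circle equations pairwise → linear system) gives (x, y) ≈ (52.5, 48.3).
Distances from that point to each station vs reported:
  A: calculated 124.9 vs reported 125.0 → residual 0.1 km
  B: calculated 290.4 vs reported 252.7 → residual 37.7 km
  C: calculated 186.9 vs reported 187.0 → residual 0.1 km
  D: calculated 108.1 vs reported 108.2 → residual 0.1 km
A, C, D are mutually consistent (residuals ≈ 0); B is off by 37.7 km.

B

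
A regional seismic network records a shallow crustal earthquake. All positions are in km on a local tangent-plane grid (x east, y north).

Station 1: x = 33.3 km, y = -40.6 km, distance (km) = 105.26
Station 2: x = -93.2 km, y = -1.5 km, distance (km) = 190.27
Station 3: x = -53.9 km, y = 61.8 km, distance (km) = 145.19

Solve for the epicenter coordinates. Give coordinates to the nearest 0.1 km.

(90.6, 47.7)

Circle about each station: (x − 33.3)² + (y + 40.6)² = 105.26²; (x + 93.2)² + (y + 1.5)² = 190.27²; (x + 53.9)² + (y − 61.8)² = 145.19².
Subtracting pairs of circle equations eliminates x²+y² and gives linear equations (the radical axes):
-253.0 x + 78.2 y = -19191.77
-174.4 x + 204.8 y = -6033.27
Solving the 2×2 system: x ≈ 90.6, y ≈ 47.7 km.
Check against Station 1 (with the unrounded x, y): √((x − 33.3)²+(y + 40.6)²) = 105.25 ≈ 105.26 km. ✓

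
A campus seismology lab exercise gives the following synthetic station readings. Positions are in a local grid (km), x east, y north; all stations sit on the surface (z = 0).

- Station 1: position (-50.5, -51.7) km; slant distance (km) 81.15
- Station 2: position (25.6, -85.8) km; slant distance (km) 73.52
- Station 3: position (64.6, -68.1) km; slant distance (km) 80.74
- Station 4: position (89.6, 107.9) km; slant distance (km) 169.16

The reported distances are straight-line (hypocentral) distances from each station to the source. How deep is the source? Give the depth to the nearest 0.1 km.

z ≈ 49.6 km

Each station gives a sphere (x−x_i)² + (y−y_i)² + z² = d_i² (stations at z=0).
Subtracting the Station 1 sphere from Station 2 and Station 3: z² cancels, leaving linear equations in x and y:
152.2 x − 68.2 y = 3973.99
230.2 x − 32.8 y = 3654.00
Solving: x ≈ 11.100, y ≈ -33.497 km (keep extra digits for the depth step; rounded: 11.1, -33.5).
Then from the Station 1 sphere: z² = 81.15² − (x + 50.5)² − (y + 51.7)² with x = 11.100, y = -33.497, so z ≈ 49.592 ≈ 49.6 km.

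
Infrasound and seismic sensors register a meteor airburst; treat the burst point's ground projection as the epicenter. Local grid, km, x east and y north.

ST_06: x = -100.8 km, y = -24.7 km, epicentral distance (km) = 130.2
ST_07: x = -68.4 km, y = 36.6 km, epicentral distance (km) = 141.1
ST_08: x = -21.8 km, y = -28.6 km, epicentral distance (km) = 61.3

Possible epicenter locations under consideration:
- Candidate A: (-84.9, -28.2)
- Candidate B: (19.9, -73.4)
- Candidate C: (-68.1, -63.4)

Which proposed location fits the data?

Candidate B

For each candidate, compare |candidate − station| to the reported distance:
Candidate A: residuals ST_06 113.9, ST_07 74.2, ST_08 1.8 → max 113.9 km
Candidate B: residuals ST_06 0.0, ST_07 0.0, ST_08 0.1 → max 0.1 km
Candidate C: residuals ST_06 79.5, ST_07 41.1, ST_08 3.4 → max 79.5 km
Only Candidate B has all residuals ≈ 0.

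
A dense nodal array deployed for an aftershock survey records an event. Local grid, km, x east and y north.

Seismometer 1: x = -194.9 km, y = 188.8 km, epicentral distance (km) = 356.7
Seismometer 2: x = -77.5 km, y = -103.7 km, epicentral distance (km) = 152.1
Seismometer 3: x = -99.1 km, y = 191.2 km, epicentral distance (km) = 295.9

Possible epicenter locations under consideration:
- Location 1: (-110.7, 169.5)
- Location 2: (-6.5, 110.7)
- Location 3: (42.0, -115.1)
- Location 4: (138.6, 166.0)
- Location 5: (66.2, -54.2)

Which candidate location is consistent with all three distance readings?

Location 5

For each candidate, compare |candidate − station| to the reported distance:
Location 1: residuals Seismometer 1 270.3, Seismometer 2 123.1, Seismometer 3 271.3 → max 271.3 km
Location 2: residuals Seismometer 1 152.8, Seismometer 2 73.8, Seismometer 3 173.2 → max 173.2 km
Location 3: residuals Seismometer 1 28.6, Seismometer 2 32.1, Seismometer 3 41.3 → max 41.3 km
Location 4: residuals Seismometer 1 22.4, Seismometer 2 193.5, Seismometer 3 56.9 → max 193.5 km
Location 5: residuals Seismometer 1 0.0, Seismometer 2 0.1, Seismometer 3 0.0 → max 0.1 km
Only Location 5 has all residuals ≈ 0.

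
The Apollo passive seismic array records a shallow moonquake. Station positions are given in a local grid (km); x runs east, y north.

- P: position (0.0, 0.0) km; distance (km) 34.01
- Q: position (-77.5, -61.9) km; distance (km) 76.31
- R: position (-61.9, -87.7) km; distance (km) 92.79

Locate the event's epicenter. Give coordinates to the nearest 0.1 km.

(-34.0, 0.8)

Circle about each station: x² + y² = 34.01²; (x + 77.5)² + (y + 61.9)² = 76.31²; (x + 61.9)² + (y + 87.7)² = 92.79².
Subtracting the P equation from the Q and R equations removes the quadratic terms:
-155.0 x − 123.8 y = 5171.32
-123.8 x − 175.4 y = 4069.60
Solving the 2×2 system: x ≈ -34.0, y ≈ 0.8 km.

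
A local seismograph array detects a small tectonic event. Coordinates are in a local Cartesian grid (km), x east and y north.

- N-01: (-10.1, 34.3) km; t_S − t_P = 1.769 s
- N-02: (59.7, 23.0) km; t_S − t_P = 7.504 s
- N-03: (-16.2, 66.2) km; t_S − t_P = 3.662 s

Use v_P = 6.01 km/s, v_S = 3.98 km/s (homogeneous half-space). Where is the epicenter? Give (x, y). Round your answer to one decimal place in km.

Distance from S−P lag: d = Δt · v_P v_S / (v_P − v_S) = Δt · (6.01·3.98)/(6.01−3.98) ≈ 11.7832·Δt.
So d_N-01 = 20.84, d_N-02 = 88.42, d_N-03 = 43.15 km.
Circle about each station: (x + 10.1)² + (y − 34.3)² = 20.84²; (x − 59.7)² + (y − 23.0)² = 88.42²; (x + 16.2)² + (y − 66.2)² = 43.15².
Subtracting the N-01 equation from the N-02 and N-03 equations removes the quadratic terms:
139.6 x − 22.6 y = -4569.20
-12.2 x + 63.8 y = 1938.76
Solving the 2×2 system: x ≈ -28.7, y ≈ 24.9 km.
Check against N-01 (with the unrounded x, y): √((x + 10.1)²+(y − 34.3)²) = 20.84 ≈ 20.84 km. ✓

x ≈ -28.7 km, y ≈ 24.9 km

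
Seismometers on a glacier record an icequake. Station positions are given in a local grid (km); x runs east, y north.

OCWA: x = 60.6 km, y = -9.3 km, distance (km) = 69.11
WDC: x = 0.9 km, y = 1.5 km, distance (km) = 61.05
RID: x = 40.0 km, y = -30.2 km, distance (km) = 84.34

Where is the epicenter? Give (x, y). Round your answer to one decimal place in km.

(32.4, 53.8)

Circle about each station: (x − 60.6)² + (y + 9.3)² = 69.11²; (x − 0.9)² + (y − 1.5)² = 61.05²; (x − 40.0)² + (y + 30.2)² = 84.34².
Subtracting the OCWA equation from the WDC and RID equations removes the quadratic terms:
-119.4 x + 21.6 y = -2706.70
-41.2 x − 41.8 y = -3583.85
Solving the 2×2 system: x ≈ 32.4, y ≈ 53.8 km.
Check against OCWA (with the unrounded x, y): √((x − 60.6)²+(y + 9.3)²) = 69.11 ≈ 69.11 km. ✓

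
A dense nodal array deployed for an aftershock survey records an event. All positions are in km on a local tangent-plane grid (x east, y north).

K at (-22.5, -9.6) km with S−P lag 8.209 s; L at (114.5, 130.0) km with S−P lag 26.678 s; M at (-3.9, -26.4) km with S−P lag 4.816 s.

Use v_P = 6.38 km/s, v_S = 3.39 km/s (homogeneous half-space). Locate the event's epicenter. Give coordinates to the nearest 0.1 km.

(27.2, -42.1)

Distance from S−P lag: d = Δt · v_P v_S / (v_P − v_S) = Δt · (6.38·3.39)/(6.38−3.39) ≈ 7.2335·Δt.
So d_K = 59.38, d_L = 192.98, d_M = 34.84 km.
Circle about each station: (x + 22.5)² + (y + 9.6)² = 59.38²; (x − 114.5)² + (y − 130.0)² = 192.98²; (x + 3.9)² + (y + 26.4)² = 34.84².
Subtracting the K equation from the L and M equations removes the quadratic terms:
274.0 x + 279.2 y = -4303.46
37.2 x − 33.6 y = 2425.92
Solving the 2×2 system: x ≈ 27.2, y ≈ -42.1 km.
Check against K (with the unrounded x, y): √((x + 22.5)²+(y + 9.6)²) = 59.37 ≈ 59.38 km. ✓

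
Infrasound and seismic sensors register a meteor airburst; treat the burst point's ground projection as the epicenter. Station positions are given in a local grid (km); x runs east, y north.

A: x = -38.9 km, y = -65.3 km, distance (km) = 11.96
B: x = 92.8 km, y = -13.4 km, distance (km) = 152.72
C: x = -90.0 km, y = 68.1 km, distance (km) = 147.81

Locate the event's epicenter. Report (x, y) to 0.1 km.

Circle about each station: (x + 38.9)² + (y + 65.3)² = 11.96²; (x − 92.8)² + (y + 13.4)² = 152.72²; (x + 90.0)² + (y − 68.1)² = 147.81².
Subtracting pairs of circle equations eliminates x²+y² and gives linear equations (the radical axes):
263.4 x + 103.8 y = -20166.26
-102.2 x + 266.8 y = -14744.44
Solving the 2×2 system: x ≈ -47.6, y ≈ -73.5 km.

x ≈ -47.6 km, y ≈ -73.5 km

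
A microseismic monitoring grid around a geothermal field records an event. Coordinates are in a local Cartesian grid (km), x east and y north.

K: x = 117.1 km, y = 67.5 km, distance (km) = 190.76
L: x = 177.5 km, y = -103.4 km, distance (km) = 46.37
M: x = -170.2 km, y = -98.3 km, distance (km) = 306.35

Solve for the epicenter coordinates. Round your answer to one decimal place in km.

135.2 km east, -122.4 km north

Circle about each station: (x − 117.1)² + (y − 67.5)² = 190.76²; (x − 177.5)² + (y + 103.4)² = 46.37²; (x + 170.2)² + (y + 98.3)² = 306.35².
Subtracting the K equation from the L and M equations removes the quadratic terms:
120.8 x − 341.8 y = 58168.35
-574.6 x − 331.6 y = -37098.67
Solving the 2×2 system: x ≈ 135.2, y ≈ -122.4 km.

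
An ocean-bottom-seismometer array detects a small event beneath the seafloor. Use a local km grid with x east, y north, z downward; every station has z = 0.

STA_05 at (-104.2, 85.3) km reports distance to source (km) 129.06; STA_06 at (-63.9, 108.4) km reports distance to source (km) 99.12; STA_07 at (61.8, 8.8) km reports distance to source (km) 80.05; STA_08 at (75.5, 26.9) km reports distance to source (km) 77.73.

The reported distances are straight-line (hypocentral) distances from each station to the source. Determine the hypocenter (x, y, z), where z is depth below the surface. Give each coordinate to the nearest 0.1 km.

x ≈ 18.4 km, y ≈ 66.0 km, depth ≈ 35.4 km

Each station gives a sphere (x−x_i)² + (y−y_i)² + z² = d_i² (stations at z=0).
Subtracting the STA_05 sphere from STA_06 and STA_07: z² cancels, leaving linear equations in x and y:
80.6 x + 46.2 y = 4531.75
332.0 x − 153.0 y = -3988.57
Solving: x ≈ 18.398, y ≈ 65.992 km (keep extra digits for the depth step; rounded: 18.4, 66.0).
Then from the STA_05 sphere: z² = 129.06² − (x + 104.2)² − (y − 85.3)² with x = 18.398, y = 65.992, so z ≈ 35.404 ≈ 35.4 km.
Check against STA_08 (with the unrounded solution): distance 77.73 ≈ 77.73 km. ✓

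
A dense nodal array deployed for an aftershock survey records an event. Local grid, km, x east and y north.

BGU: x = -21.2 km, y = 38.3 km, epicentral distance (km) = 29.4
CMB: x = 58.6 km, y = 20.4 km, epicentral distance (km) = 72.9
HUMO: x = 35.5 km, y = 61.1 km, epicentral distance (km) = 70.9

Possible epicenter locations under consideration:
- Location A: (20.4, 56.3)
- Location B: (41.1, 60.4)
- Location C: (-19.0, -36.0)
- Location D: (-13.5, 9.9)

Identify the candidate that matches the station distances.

Location D

For each candidate, compare |candidate − station| to the reported distance:
Location A: residuals BGU 15.9, CMB 20.5, HUMO 55.1 → max 55.1 km
Location B: residuals BGU 36.7, CMB 29.2, HUMO 65.3 → max 65.3 km
Location C: residuals BGU 44.9, CMB 23.0, HUMO 40.4 → max 44.9 km
Location D: residuals BGU 0.0, CMB 0.0, HUMO 0.0 → max 0.0 km
Only Location D has all residuals ≈ 0.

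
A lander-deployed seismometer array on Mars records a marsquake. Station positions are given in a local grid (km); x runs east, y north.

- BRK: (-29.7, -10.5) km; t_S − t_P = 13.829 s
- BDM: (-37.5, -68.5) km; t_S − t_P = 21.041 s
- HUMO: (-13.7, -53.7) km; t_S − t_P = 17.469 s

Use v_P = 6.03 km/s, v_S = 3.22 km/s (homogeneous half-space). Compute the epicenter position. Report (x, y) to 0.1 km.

Distance from S−P lag: d = Δt · v_P v_S / (v_P − v_S) = Δt · (6.03·3.22)/(6.03−3.22) ≈ 6.9098·Δt.
So d_BRK = 95.56, d_BDM = 145.39, d_HUMO = 120.71 km.
Circle about each station: (x + 29.7)² + (y + 10.5)² = 95.56²; (x + 37.5)² + (y + 68.5)² = 145.39²; (x + 13.7)² + (y + 53.7)² = 120.71².
Subtracting the BRK equation from the BDM and HUMO equations removes the quadratic terms:
-15.6 x − 116.0 y = -6900.38
32.0 x − 86.4 y = -3360.15
Solving the 2×2 system: x ≈ 40.8, y ≈ 54.0 km.

40.8 km east, 54.0 km north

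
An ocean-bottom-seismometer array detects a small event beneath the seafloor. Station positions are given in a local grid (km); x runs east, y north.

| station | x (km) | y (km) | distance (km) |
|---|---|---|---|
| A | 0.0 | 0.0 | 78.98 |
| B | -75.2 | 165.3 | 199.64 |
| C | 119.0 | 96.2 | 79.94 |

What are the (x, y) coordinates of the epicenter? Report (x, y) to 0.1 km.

x ≈ 72.6 km, y ≈ 31.1 km

Circle about each station: x² + y² = 78.98²; (x + 75.2)² + (y − 165.3)² = 199.64²; (x − 119.0)² + (y − 96.2)² = 79.94².
Subtracting pairs of circle equations eliminates x²+y² and gives linear equations (the radical axes):
-150.4 x + 330.6 y = -639.16
238.0 x + 192.4 y = 23262.88
Solving the 2×2 system: x ≈ 72.6, y ≈ 31.1 km.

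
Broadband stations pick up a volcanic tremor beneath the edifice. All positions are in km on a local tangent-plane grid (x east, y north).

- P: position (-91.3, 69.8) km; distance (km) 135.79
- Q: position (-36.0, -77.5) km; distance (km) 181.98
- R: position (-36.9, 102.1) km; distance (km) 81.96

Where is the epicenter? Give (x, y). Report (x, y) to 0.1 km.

Circle about each station: (x + 91.3)² + (y − 69.8)² = 135.79²; (x + 36.0)² + (y + 77.5)² = 181.98²; (x + 36.9)² + (y − 102.1)² = 81.96².
Subtracting the P equation from the Q and R equations removes the quadratic terms:
110.6 x − 294.6 y = -20583.28
108.8 x + 64.6 y = 10299.77
Solving the 2×2 system: x ≈ 43.5, y ≈ 86.2 km.
Check against P (with the unrounded x, y): √((x + 91.3)²+(y − 69.8)²) = 135.78 ≈ 135.79 km. ✓

x ≈ 43.5 km, y ≈ 86.2 km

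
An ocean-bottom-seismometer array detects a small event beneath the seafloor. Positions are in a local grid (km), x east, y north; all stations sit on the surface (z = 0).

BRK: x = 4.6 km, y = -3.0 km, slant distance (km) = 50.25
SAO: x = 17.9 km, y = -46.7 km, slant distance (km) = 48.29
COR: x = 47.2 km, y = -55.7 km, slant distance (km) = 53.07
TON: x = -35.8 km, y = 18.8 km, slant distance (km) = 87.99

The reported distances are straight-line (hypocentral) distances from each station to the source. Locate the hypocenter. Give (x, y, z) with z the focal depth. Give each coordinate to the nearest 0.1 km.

x ≈ 33.8 km, y ≈ -20.2 km, depth ≈ 37.1 km

Each station gives a sphere (x−x_i)² + (y−y_i)² + z² = d_i² (stations at z=0).
Subtracting the BRK sphere from SAO and COR: z² cancels, leaving linear equations in x and y:
26.6 x − 87.4 y = 2664.28
85.2 x − 105.4 y = 5008.81
Solving: x ≈ 33.806, y ≈ -20.195 km (keep extra digits for the depth step; rounded: 33.8, -20.2).
Then from the BRK sphere: z² = 50.25² − (x − 4.6)² − (y + 3.0)² with x = 33.806, y = -20.195, so z ≈ 37.100 ≈ 37.1 km.
Check against TON (with the unrounded solution): distance 87.99 ≈ 87.99 km. ✓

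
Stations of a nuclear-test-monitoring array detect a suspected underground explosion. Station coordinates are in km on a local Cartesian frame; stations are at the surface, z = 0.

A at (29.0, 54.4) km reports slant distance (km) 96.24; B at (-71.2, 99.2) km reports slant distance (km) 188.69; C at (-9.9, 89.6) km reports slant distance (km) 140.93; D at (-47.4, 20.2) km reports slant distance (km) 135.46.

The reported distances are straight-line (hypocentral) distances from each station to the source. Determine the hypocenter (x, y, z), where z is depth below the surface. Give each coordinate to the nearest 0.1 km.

Each station gives a sphere (x−x_i)² + (y−y_i)² + z² = d_i² (stations at z=0).
Subtracting the A sphere from B and C: z² cancels, leaving linear equations in x and y:
-200.4 x + 89.6 y = -15232.06
-77.8 x + 70.4 y = -6273.32
Solving: x ≈ 71.490, y ≈ -10.104 km (keep extra digits for the depth step; rounded: 71.5, -10.1).
Then from the A sphere: z² = 96.24² − (x − 29.0)² − (y − 54.4)² with x = 71.490, y = -10.104, so z ≈ 57.411 ≈ 57.4 km.

x ≈ 71.5 km, y ≈ -10.1 km, depth ≈ 57.4 km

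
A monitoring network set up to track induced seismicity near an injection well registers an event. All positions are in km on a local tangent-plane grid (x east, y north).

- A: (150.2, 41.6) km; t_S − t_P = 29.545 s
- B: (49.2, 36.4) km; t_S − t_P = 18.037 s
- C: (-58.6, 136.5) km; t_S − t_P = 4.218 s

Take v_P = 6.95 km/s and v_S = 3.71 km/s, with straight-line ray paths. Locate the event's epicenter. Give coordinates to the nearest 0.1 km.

-75.5 km east, 107.5 km north

Distance from S−P lag: d = Δt · v_P v_S / (v_P − v_S) = Δt · (6.95·3.71)/(6.95−3.71) ≈ 7.9582·Δt.
So d_A = 235.12, d_B = 143.54, d_C = 33.57 km.
Circle about each station: (x − 150.2)² + (y − 41.6)² = 235.12²; (x − 49.2)² + (y − 36.4)² = 143.54²; (x + 58.6)² + (y − 136.5)² = 33.57².
Subtracting the A equation from the B and C equations removes the quadratic terms:
-202.0 x − 10.4 y = 14132.68
-417.6 x + 189.8 y = 51930.08
Solving the 2×2 system: x ≈ -75.5, y ≈ 107.5 km.
Check against A (with the unrounded x, y): √((x − 150.2)²+(y − 41.6)²) = 235.12 ≈ 235.12 km. ✓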